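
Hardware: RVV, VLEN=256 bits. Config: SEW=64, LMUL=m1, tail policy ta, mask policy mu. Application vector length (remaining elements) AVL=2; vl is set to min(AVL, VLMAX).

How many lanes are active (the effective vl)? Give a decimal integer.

VLMAX = VLEN×LMUL/SEW = 256×1/64 = 4
AVL=2 ≤ VLMAX=4, so vl = 2

vl = 2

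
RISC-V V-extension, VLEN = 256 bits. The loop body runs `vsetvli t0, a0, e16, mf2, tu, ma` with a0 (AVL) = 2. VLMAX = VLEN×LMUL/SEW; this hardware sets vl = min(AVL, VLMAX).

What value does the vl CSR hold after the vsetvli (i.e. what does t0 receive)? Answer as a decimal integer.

vl = 2

VLMAX = VLEN×LMUL/SEW = 256×1/2/16 = 8
AVL=2 ≤ VLMAX=8, so vl = 2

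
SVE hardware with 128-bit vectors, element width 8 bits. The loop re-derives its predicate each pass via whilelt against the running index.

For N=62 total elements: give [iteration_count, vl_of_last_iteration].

[iterations, last_vl] = [4, 14]

128-bit reg / 8-bit elem → 16 lanes
62 elements at 16/iter → 4 passes, remainder 14 on the last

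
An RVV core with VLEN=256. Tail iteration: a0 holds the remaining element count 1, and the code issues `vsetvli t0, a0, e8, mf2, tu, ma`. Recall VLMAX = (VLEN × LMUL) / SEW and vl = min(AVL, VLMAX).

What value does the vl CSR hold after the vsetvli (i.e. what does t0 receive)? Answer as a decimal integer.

vl = 1

VLMAX = (256 × 1/2) / 8 = 16 lanes
vl = min(AVL, VLMAX) = min(1, 16) = 1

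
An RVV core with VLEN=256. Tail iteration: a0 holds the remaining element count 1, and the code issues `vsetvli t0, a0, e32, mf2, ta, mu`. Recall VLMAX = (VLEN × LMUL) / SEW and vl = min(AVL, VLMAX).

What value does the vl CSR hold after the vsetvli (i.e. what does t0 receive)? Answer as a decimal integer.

VLMAX = VLEN×LMUL/SEW = 256×1/2/32 = 4
AVL=1 ≤ VLMAX=4, so vl = 1

vl = 1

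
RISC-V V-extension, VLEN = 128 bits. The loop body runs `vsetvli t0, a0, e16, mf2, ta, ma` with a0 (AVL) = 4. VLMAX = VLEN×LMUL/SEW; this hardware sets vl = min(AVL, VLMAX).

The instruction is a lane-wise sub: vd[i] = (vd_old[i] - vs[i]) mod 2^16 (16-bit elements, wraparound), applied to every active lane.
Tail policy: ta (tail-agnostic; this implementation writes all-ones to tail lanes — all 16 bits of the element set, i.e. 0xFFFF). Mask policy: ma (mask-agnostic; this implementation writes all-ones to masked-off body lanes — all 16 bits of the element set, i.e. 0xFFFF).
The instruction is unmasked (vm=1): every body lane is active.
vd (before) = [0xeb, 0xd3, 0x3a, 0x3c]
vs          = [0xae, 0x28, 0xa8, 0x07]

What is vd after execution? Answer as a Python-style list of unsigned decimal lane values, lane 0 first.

vd = [61, 171, 65426, 53]

VLMAX = VLEN×LMUL/SEW = 128×1/2/16 = 4
vl = min(AVL, VLMAX) = min(4, 4) = 4
vd[0] sub(0xeb,0xae) -> 0x3d
vd[1] sub(0xd3,0x28) -> 0xab
vd[2] sub(0x3a,0xa8) -> 0xff92
vd[3] sub(0x3c,0x07) -> 0x35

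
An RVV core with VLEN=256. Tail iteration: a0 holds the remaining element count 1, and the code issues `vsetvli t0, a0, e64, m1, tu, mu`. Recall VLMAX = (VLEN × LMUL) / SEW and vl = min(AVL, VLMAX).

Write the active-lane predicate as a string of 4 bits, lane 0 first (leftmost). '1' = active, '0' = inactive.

predicate = 1000

VLMAX = (256 × 1) / 64 = 4 lanes
vl ← min(1, 4) = 1
bits (lane 0 leftmost): 1000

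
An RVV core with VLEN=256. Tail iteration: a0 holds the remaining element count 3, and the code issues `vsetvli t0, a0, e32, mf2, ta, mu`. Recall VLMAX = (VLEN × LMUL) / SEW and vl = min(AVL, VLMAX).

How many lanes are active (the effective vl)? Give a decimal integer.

vl = 3

VLMAX = (256 × 1/2) / 32 = 4 lanes
vl = min(AVL, VLMAX) = min(3, 4) = 3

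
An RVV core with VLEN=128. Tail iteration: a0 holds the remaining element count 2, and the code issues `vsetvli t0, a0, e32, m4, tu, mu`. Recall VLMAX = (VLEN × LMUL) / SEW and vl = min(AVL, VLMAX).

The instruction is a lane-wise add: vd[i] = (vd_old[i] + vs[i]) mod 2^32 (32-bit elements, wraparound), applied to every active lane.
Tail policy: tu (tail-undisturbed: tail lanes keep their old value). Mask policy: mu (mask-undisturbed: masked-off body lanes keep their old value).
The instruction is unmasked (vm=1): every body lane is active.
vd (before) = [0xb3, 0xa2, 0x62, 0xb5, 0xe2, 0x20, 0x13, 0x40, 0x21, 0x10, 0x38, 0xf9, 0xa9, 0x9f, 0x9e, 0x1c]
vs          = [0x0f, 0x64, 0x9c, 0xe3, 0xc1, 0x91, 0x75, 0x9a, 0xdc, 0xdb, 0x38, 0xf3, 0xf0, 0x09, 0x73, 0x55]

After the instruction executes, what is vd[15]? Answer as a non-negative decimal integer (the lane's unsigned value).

VLMAX = (128 × 4) / 32 = 16 lanes
AVL=2 ≤ VLMAX=16, so vl = 2
[0] add(0xb3,0x0f) = 0xc2
[1] add(0xa2,0x64) = 0x106
[2] tail/keep = 0x62
[3] tail/keep = 0xb5
[4] tail/keep = 0xe2
[5] tail/keep = 0x20
[6] tail/keep = 0x13
[7] tail/keep = 0x40
[8] tail/keep = 0x21
[9] tail/keep = 0x10
[10] tail/keep = 0x38
[11] tail/keep = 0xf9
[12] tail/keep = 0xa9
[13] tail/keep = 0x9f
[14] tail/keep = 0x9e
[15] tail/keep = 0x1c

vd[15] = 28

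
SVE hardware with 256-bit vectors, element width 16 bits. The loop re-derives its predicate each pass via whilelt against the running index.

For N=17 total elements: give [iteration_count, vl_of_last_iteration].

[iterations, last_vl] = [2, 1]

lane count: 256 div 16 = 16
iterations = ceil(17/16) = 2; final-pass vl = 1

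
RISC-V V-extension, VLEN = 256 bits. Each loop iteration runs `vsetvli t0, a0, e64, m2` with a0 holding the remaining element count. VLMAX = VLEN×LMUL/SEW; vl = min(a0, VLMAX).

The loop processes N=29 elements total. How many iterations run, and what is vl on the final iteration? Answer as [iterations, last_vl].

[iterations, last_vl] = [4, 5]

lanes per group: 256·2/64 = 8
29 elements at 8/iter → 4 passes, remainder 5 on the last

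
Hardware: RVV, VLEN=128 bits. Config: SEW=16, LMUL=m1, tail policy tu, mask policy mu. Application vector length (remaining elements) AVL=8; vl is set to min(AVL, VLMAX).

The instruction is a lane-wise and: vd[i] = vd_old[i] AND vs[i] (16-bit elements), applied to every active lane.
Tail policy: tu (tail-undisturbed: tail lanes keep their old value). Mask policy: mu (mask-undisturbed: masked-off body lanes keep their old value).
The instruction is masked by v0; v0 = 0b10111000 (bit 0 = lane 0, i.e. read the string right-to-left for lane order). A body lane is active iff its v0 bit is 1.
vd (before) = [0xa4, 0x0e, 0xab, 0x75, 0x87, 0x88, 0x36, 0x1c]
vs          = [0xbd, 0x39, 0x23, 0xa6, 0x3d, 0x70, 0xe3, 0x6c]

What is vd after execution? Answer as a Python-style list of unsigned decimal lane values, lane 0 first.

VLMAX = (128 × 1) / 16 = 8 lanes
vl ← min(8, 8) = 8
vd[0] mask-off/keep -> 0xa4
vd[1] mask-off/keep -> 0x0e
vd[2] mask-off/keep -> 0xab
vd[3] and(0x75,0xa6) -> 0x24
vd[4] and(0x87,0x3d) -> 0x05
vd[5] and(0x88,0x70) -> 0x00
vd[6] mask-off/keep -> 0x36
vd[7] and(0x1c,0x6c) -> 0x0c

vd = [164, 14, 171, 36, 5, 0, 54, 12]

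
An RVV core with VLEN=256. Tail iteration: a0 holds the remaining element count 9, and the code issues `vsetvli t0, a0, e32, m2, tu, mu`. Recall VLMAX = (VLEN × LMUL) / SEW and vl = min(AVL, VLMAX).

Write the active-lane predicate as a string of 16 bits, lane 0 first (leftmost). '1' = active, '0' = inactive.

predicate = 1111111110000000

VLMAX = VLEN×LMUL/SEW = 256×2/32 = 16
vl = min(AVL, VLMAX) = min(9, 16) = 9
bits (lane 0 leftmost): 1111111110000000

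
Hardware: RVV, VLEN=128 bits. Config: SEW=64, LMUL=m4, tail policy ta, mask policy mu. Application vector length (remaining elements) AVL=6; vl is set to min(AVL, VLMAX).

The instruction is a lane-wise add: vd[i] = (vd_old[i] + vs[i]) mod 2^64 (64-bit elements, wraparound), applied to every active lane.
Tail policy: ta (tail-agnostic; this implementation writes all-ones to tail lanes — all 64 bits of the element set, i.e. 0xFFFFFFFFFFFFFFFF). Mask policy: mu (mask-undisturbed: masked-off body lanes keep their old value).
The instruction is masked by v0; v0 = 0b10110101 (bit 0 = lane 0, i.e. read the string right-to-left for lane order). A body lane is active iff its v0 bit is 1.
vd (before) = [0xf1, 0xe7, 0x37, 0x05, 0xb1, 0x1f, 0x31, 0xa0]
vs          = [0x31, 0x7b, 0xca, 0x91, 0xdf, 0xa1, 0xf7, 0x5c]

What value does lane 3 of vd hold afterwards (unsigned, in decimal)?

vd[3] = 5

VLMAX = (128 × 4) / 64 = 8 lanes
AVL=6 ≤ VLMAX=8, so vl = 6
  i=0: add(0xf1,0x31) → 290
  i=1: mask-off/keep → 231
  i=2: add(0x37,0xca) → 257
  i=3: mask-off/keep → 5
  i=4: add(0xb1,0xdf) → 400
  i=5: add(0x1f,0xa1) → 192
  i=6: tail/ones → 18446744073709551615
  i=7: tail/ones → 18446744073709551615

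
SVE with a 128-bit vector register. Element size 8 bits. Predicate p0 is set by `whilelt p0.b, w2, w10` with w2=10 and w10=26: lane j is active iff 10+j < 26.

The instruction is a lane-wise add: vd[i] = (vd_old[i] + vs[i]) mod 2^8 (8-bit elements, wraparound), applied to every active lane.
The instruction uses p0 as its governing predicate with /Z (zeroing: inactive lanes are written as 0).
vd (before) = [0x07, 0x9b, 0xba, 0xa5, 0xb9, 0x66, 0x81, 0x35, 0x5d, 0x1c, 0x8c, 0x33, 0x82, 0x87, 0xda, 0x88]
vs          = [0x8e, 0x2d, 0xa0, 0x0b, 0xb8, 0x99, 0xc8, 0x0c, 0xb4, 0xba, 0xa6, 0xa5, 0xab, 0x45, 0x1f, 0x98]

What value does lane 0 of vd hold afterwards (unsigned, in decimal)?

vd[0] = 149

128-bit reg / 8-bit elem → 16 lanes
p0[j] = (10+j < 26); true for j=0..15 → 16 lanes set
  i=0: add(0x07,0x8e) → 149
  i=1: add(0x9b,0x2d) → 200
  i=2: add(0xba,0xa0) → 90
  i=3: add(0xa5,0x0b) → 176
  i=4: add(0xb9,0xb8) → 113
  i=5: add(0x66,0x99) → 255
  i=6: add(0x81,0xc8) → 73
  i=7: add(0x35,0x0c) → 65
  i=8: add(0x5d,0xb4) → 17
  i=9: add(0x1c,0xba) → 214
  i=10: add(0x8c,0xa6) → 50
  i=11: add(0x33,0xa5) → 216
  i=12: add(0x82,0xab) → 45
  i=13: add(0x87,0x45) → 204
  i=14: add(0xda,0x1f) → 249
  i=15: add(0x88,0x98) → 32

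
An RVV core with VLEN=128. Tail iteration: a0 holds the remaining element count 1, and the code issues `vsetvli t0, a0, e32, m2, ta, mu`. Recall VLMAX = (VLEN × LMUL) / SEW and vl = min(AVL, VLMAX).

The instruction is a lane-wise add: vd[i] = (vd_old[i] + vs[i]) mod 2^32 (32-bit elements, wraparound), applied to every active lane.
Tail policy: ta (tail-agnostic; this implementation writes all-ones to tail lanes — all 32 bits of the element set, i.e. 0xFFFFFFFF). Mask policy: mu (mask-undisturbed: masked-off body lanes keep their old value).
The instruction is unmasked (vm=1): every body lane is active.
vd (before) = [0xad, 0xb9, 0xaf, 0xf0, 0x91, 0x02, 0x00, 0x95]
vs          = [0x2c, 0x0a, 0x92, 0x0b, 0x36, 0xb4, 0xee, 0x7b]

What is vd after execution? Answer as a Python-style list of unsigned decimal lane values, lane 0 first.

vd = [217, 4294967295, 4294967295, 4294967295, 4294967295, 4294967295, 4294967295, 4294967295]

VLMAX = (128 × 2) / 32 = 8 lanes
AVL=1 ≤ VLMAX=8, so vl = 1
vd[0] add(0xad,0x2c) -> 0xd9
vd[1] tail/ones -> 0xffffffff
vd[2] tail/ones -> 0xffffffff
vd[3] tail/ones -> 0xffffffff
vd[4] tail/ones -> 0xffffffff
vd[5] tail/ones -> 0xffffffff
vd[6] tail/ones -> 0xffffffff
vd[7] tail/ones -> 0xffffffff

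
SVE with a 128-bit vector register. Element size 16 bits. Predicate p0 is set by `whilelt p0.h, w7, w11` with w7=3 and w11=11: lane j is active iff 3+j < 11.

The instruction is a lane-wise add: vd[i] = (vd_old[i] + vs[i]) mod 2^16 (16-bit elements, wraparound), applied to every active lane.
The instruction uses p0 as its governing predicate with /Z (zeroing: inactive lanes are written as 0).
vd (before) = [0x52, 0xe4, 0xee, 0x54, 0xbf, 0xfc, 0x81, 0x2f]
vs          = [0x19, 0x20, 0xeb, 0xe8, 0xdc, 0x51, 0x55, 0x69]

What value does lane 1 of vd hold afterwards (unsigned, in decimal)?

vd[1] = 260

128-bit reg / 16-bit elem → 8 lanes
p0[j] = (3+j < 11); true for j=0..7 → 8 lanes set
vd[0] add(0x52,0x19) -> 0x6b
vd[1] add(0xe4,0x20) -> 0x104
vd[2] add(0xee,0xeb) -> 0x1d9
vd[3] add(0x54,0xe8) -> 0x13c
vd[4] add(0xbf,0xdc) -> 0x19b
vd[5] add(0xfc,0x51) -> 0x14d
vd[6] add(0x81,0x55) -> 0xd6
vd[7] add(0x2f,0x69) -> 0x98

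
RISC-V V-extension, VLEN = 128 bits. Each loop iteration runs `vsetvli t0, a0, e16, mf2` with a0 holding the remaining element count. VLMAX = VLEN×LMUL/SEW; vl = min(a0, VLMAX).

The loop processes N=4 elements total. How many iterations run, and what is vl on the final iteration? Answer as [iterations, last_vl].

VLMAX = VLEN×LMUL/SEW = 128×1/2/16 = 4
N=4: ⌈4/4⌉ = 1 iters; last vl = 4 − 0×4 = 4

[iterations, last_vl] = [1, 4]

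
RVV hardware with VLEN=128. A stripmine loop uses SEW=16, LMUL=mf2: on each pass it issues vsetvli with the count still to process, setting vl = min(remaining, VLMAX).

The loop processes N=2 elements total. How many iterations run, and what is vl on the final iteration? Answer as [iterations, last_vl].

VLMAX = (128 × 1/2) / 16 = 4 lanes
2 elements at 4/iter → 1 passes, remainder 2 on the last

[iterations, last_vl] = [1, 2]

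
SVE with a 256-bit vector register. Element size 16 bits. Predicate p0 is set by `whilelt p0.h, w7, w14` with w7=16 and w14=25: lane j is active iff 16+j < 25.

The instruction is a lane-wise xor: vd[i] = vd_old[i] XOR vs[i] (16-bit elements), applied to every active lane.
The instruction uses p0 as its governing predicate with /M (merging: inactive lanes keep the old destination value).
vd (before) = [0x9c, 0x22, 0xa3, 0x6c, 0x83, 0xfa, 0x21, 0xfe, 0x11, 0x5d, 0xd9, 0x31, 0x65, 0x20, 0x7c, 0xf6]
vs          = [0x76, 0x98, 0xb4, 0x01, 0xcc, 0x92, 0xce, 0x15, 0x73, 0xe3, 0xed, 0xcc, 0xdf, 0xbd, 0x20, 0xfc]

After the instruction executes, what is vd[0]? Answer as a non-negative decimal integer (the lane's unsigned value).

vd[0] = 234

lane count: 256 div 16 = 16
p0[j] = (16+j < 25); true for j=0..8 → 9 lanes set
  i=0: xor(0x9c,0x76) → 234
  i=1: xor(0x22,0x98) → 186
  i=2: xor(0xa3,0xb4) → 23
  i=3: xor(0x6c,0x01) → 109
  i=4: xor(0x83,0xcc) → 79
  i=5: xor(0xfa,0x92) → 104
  i=6: xor(0x21,0xce) → 239
  i=7: xor(0xfe,0x15) → 235
  i=8: xor(0x11,0x73) → 98
  i=9: tail/keep → 93
  i=10: tail/keep → 217
  i=11: tail/keep → 49
  i=12: tail/keep → 101
  i=13: tail/keep → 32
  i=14: tail/keep → 124
  i=15: tail/keep → 246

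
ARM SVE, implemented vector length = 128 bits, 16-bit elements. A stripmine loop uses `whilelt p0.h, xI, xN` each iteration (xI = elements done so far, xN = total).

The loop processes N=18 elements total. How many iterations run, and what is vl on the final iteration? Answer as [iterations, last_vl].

[iterations, last_vl] = [3, 2]

register lanes = 128/16 = 8
18 elements at 8/iter → 3 passes, remainder 2 on the last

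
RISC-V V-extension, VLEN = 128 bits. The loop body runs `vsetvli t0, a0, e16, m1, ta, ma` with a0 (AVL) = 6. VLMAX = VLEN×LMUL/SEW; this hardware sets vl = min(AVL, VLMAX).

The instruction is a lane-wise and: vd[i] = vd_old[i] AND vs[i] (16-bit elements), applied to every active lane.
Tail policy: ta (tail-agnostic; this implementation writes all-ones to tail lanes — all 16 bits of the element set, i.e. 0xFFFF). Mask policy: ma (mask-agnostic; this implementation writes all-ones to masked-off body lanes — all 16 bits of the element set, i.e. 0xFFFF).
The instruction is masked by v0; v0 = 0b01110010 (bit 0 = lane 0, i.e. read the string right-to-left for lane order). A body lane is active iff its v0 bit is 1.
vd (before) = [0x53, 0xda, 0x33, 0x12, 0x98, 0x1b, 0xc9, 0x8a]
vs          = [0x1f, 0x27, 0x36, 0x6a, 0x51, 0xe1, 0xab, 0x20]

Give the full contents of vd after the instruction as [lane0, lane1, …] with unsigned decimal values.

lanes per group: 128·1/16 = 8
vl ← min(6, 8) = 6
vd[0] mask-off/ones -> 0xffff
vd[1] and(0xda,0x27) -> 0x02
vd[2] mask-off/ones -> 0xffff
vd[3] mask-off/ones -> 0xffff
vd[4] and(0x98,0x51) -> 0x10
vd[5] and(0x1b,0xe1) -> 0x01
vd[6] tail/ones -> 0xffff
vd[7] tail/ones -> 0xffff

vd = [65535, 2, 65535, 65535, 16, 1, 65535, 65535]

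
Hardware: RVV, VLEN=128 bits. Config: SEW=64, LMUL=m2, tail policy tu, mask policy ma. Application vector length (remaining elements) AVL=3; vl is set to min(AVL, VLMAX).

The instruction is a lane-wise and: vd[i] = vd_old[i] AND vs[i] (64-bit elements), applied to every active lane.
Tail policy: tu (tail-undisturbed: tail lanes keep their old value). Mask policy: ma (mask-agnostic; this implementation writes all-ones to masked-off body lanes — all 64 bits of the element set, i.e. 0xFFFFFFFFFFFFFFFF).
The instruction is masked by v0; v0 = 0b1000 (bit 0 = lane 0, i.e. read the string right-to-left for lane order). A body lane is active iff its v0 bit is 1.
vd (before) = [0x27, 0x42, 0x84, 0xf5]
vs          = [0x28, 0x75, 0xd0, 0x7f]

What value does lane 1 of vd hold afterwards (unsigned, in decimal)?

vd[1] = 18446744073709551615

VLMAX = (128 × 2) / 64 = 4 lanes
AVL=3 ≤ VLMAX=4, so vl = 3
[0] mask-off/ones = 0xffffffffffffffff
[1] mask-off/ones = 0xffffffffffffffff
[2] mask-off/ones = 0xffffffffffffffff
[3] tail/keep = 0xf5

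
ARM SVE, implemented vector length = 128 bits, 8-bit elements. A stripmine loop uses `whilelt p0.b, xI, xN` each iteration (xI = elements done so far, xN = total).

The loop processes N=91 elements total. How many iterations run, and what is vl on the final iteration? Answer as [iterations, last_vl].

[iterations, last_vl] = [6, 11]

register lanes = 128/8 = 16
91 elements at 16/iter → 6 passes, remainder 11 on the last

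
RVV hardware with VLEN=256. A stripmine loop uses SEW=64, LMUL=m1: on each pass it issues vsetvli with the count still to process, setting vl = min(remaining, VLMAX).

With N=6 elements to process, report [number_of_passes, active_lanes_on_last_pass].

VLMAX = VLEN×LMUL/SEW = 256×1/64 = 4
6 elements at 4/iter → 2 passes, remainder 2 on the last

[iterations, last_vl] = [2, 2]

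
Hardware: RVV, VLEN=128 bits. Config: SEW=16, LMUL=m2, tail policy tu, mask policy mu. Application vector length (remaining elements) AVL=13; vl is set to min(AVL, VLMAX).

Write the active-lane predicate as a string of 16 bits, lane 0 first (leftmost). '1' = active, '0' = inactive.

lanes per group: 128·2/16 = 16
vl = min(AVL, VLMAX) = min(13, 16) = 13
bits (lane 0 leftmost): 1111111111111000

predicate = 1111111111111000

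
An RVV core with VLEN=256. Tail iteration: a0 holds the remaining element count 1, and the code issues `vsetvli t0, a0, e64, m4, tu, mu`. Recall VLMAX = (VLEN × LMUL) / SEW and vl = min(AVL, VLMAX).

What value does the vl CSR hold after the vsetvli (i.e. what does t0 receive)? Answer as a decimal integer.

VLMAX = (256 × 4) / 64 = 16 lanes
vl ← min(1, 16) = 1

vl = 1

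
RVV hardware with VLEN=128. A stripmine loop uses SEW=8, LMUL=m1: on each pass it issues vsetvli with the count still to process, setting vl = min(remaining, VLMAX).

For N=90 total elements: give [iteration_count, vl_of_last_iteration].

[iterations, last_vl] = [6, 10]

VLMAX = (128 × 1) / 8 = 16 lanes
N=90: ⌈90/16⌉ = 6 iters; last vl = 90 − 5×16 = 10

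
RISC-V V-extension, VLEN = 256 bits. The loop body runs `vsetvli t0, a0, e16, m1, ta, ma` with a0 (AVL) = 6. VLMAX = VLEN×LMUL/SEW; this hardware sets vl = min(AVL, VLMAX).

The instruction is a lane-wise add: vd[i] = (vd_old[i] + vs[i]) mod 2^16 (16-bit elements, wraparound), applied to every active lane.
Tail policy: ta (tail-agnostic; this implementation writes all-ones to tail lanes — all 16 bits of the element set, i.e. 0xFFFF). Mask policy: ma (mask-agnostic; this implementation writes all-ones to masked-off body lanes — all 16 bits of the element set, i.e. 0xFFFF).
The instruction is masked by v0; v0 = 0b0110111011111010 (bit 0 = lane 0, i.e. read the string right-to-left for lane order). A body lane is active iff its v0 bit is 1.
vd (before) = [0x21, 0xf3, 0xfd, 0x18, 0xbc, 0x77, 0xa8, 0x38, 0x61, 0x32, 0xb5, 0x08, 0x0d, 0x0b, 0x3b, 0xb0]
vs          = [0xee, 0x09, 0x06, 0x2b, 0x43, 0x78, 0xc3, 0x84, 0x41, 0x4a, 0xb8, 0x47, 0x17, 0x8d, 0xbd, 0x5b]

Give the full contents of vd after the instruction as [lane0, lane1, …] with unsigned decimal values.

VLMAX = VLEN×LMUL/SEW = 256×1/16 = 16
AVL=6 ≤ VLMAX=16, so vl = 6
vd[0] mask-off/ones -> 0xffff
vd[1] add(0xf3,0x09) -> 0xfc
vd[2] mask-off/ones -> 0xffff
vd[3] add(0x18,0x2b) -> 0x43
vd[4] add(0xbc,0x43) -> 0xff
vd[5] add(0x77,0x78) -> 0xef
vd[6] tail/ones -> 0xffff
vd[7] tail/ones -> 0xffff
vd[8] tail/ones -> 0xffff
vd[9] tail/ones -> 0xffff
vd[10] tail/ones -> 0xffff
vd[11] tail/ones -> 0xffff
vd[12] tail/ones -> 0xffff
vd[13] tail/ones -> 0xffff
vd[14] tail/ones -> 0xffff
vd[15] tail/ones -> 0xffff

vd = [65535, 252, 65535, 67, 255, 239, 65535, 65535, 65535, 65535, 65535, 65535, 65535, 65535, 65535, 65535]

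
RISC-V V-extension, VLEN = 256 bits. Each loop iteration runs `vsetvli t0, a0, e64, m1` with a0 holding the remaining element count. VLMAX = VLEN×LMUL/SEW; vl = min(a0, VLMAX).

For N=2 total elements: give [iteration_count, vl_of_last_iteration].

[iterations, last_vl] = [1, 2]

lanes per group: 256·1/64 = 4
N=2: ⌈2/4⌉ = 1 iters; last vl = 2 − 0×4 = 2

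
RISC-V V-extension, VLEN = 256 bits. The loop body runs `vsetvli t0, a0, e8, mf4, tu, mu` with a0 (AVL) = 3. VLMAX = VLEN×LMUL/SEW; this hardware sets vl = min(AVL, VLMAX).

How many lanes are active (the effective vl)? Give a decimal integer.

vl = 3

VLMAX = VLEN×LMUL/SEW = 256×1/4/8 = 8
AVL=3 ≤ VLMAX=8, so vl = 3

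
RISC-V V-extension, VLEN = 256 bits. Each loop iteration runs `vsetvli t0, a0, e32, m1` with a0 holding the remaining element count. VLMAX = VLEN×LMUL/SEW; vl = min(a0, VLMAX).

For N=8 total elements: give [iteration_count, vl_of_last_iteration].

[iterations, last_vl] = [1, 8]

VLMAX = (256 × 1) / 32 = 8 lanes
iterations = ceil(8/8) = 1; final-pass vl = 8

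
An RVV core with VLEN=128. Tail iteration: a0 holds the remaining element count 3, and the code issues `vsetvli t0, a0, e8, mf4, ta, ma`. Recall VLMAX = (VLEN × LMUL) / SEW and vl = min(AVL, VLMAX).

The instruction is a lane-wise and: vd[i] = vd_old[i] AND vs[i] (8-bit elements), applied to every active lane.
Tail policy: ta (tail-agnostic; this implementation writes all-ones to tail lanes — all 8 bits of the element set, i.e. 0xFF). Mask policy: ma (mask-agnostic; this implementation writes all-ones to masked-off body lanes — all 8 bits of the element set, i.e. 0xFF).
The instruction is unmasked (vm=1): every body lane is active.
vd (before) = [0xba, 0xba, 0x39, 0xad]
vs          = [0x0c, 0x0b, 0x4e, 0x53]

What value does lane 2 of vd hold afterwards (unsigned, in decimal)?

lanes per group: 128·1/4/8 = 4
vl = min(AVL, VLMAX) = min(3, 4) = 3
vd[0] and(0xba,0x0c) -> 0x08
vd[1] and(0xba,0x0b) -> 0x0a
vd[2] and(0x39,0x4e) -> 0x08
vd[3] tail/ones -> 0xff

vd[2] = 8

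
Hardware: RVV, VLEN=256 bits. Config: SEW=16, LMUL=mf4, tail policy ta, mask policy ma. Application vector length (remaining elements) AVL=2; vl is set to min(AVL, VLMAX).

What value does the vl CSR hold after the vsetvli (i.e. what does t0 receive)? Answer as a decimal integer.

VLMAX = (256 × 1/4) / 16 = 4 lanes
vl ← min(2, 4) = 2

vl = 2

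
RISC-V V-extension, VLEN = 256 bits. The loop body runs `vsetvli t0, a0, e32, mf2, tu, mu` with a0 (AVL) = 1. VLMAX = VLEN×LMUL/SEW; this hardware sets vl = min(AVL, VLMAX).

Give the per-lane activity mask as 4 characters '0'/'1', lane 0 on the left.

predicate = 1000

VLMAX = VLEN×LMUL/SEW = 256×1/2/32 = 4
vl = min(AVL, VLMAX) = min(1, 4) = 1
bits (lane 0 leftmost): 1000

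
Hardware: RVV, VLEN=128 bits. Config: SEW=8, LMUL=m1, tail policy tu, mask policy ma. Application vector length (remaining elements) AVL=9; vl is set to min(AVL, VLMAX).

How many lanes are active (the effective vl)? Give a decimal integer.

vl = 9

VLMAX = VLEN×LMUL/SEW = 128×1/8 = 16
vl ← min(9, 16) = 9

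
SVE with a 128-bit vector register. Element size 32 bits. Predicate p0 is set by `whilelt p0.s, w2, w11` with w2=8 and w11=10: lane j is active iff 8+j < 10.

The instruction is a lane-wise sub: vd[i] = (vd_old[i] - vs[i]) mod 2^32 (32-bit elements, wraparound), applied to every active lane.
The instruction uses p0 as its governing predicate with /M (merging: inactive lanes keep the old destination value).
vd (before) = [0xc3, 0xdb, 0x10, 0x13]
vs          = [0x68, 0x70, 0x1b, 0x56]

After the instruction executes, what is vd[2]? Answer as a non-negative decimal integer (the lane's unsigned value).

128-bit reg / 32-bit elem → 4 lanes
p0[j] = (8+j < 10); true for j=0..1 → 2 lanes set
vd[0] sub(0xc3,0x68) -> 0x5b
vd[1] sub(0xdb,0x70) -> 0x6b
vd[2] tail/keep -> 0x10
vd[3] tail/keep -> 0x13

vd[2] = 16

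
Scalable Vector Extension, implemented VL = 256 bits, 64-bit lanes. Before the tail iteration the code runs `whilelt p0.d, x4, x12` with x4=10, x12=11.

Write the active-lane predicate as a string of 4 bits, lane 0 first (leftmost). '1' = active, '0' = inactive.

predicate = 1000

lane count: 256 div 64 = 4
whilelt: lane j active iff 10+j < 11 → j < 1 → 1 active
bits (lane 0 leftmost): 1000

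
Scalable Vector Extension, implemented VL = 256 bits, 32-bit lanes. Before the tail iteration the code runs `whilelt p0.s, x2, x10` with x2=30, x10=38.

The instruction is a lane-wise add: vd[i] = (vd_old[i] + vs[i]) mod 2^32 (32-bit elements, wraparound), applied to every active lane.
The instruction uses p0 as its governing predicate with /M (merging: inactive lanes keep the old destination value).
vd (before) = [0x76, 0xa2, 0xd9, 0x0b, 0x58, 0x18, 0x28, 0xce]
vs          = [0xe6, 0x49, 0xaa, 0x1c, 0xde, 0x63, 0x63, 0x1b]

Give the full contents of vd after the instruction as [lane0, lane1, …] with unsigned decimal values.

vd = [348, 235, 387, 39, 310, 123, 139, 233]

256-bit reg / 32-bit elem → 8 lanes
p0[j] = (30+j < 38); true for j=0..7 → 8 lanes set
  i=0: add(0x76,0xe6) → 348
  i=1: add(0xa2,0x49) → 235
  i=2: add(0xd9,0xaa) → 387
  i=3: add(0x0b,0x1c) → 39
  i=4: add(0x58,0xde) → 310
  i=5: add(0x18,0x63) → 123
  i=6: add(0x28,0x63) → 139
  i=7: add(0xce,0x1b) → 233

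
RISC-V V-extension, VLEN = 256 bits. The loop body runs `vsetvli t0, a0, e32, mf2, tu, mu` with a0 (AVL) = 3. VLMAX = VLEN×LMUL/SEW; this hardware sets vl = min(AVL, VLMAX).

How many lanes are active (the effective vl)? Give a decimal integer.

vl = 3

VLMAX = VLEN×LMUL/SEW = 256×1/2/32 = 4
vl = min(AVL, VLMAX) = min(3, 4) = 3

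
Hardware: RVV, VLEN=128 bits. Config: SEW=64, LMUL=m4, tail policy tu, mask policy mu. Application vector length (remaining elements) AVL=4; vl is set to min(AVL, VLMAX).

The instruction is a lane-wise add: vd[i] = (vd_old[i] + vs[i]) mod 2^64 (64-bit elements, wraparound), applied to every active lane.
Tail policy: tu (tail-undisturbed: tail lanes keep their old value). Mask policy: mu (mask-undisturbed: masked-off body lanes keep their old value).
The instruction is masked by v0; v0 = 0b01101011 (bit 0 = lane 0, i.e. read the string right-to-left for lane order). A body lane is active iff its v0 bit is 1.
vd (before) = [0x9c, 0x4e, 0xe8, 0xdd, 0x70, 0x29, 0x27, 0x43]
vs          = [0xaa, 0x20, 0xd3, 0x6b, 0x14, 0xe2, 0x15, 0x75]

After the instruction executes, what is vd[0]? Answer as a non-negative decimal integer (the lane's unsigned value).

VLMAX = VLEN×LMUL/SEW = 128×4/64 = 8
AVL=4 ≤ VLMAX=8, so vl = 4
[0] add(0x9c,0xaa) = 0x146
[1] add(0x4e,0x20) = 0x6e
[2] mask-off/keep = 0xe8
[3] add(0xdd,0x6b) = 0x148
[4] tail/keep = 0x70
[5] tail/keep = 0x29
[6] tail/keep = 0x27
[7] tail/keep = 0x43

vd[0] = 326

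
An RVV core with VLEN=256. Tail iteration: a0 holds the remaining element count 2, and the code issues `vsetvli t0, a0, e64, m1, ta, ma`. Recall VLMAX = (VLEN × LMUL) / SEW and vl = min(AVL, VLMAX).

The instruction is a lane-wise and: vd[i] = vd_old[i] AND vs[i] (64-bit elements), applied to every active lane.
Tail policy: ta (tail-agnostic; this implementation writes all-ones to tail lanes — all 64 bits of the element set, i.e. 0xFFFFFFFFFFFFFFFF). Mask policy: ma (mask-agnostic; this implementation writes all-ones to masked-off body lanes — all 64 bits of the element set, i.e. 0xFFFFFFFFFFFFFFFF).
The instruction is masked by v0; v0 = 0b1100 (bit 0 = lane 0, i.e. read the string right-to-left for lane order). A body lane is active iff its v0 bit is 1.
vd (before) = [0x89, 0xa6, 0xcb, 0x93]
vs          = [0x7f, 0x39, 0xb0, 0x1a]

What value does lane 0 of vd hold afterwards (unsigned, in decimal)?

vd[0] = 18446744073709551615

VLMAX = (256 × 1) / 64 = 4 lanes
vl = min(AVL, VLMAX) = min(2, 4) = 2
  i=0: mask-off/ones → 18446744073709551615
  i=1: mask-off/ones → 18446744073709551615
  i=2: tail/ones → 18446744073709551615
  i=3: tail/ones → 18446744073709551615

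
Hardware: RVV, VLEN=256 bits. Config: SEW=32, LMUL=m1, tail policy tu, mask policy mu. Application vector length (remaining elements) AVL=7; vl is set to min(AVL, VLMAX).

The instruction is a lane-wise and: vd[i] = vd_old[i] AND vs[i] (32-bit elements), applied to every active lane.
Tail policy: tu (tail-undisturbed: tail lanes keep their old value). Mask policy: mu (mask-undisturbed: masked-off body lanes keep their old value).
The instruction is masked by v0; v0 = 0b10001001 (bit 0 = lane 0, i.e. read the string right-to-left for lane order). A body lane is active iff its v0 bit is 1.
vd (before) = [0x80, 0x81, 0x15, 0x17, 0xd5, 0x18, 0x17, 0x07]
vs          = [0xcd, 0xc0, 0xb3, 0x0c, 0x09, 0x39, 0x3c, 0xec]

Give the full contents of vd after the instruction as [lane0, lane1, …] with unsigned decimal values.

VLMAX = (256 × 1) / 32 = 8 lanes
vl ← min(7, 8) = 7
vd[0] and(0x80,0xcd) -> 0x80
vd[1] mask-off/keep -> 0x81
vd[2] mask-off/keep -> 0x15
vd[3] and(0x17,0x0c) -> 0x04
vd[4] mask-off/keep -> 0xd5
vd[5] mask-off/keep -> 0x18
vd[6] mask-off/keep -> 0x17
vd[7] tail/keep -> 0x07

vd = [128, 129, 21, 4, 213, 24, 23, 7]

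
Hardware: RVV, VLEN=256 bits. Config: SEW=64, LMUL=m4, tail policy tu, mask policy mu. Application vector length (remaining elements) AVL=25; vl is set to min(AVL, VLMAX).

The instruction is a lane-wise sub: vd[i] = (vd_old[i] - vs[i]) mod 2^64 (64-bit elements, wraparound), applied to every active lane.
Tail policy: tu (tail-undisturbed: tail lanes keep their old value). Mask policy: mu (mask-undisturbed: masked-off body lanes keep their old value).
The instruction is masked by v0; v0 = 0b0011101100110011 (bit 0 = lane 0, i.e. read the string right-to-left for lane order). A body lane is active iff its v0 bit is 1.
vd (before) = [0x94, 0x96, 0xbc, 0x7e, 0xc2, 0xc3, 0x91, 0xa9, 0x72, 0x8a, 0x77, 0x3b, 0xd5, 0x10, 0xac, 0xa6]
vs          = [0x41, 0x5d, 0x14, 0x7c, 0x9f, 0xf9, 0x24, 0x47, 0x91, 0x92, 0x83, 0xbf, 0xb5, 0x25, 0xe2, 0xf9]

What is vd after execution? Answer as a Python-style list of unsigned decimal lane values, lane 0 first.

vd = [83, 57, 188, 126, 35, 18446744073709551562, 145, 169, 18446744073709551585, 18446744073709551608, 119, 18446744073709551484, 32, 18446744073709551595, 172, 166]

lanes per group: 256·4/64 = 16
vl = min(AVL, VLMAX) = min(25, 16) = 16
vd[0] sub(0x94,0x41) -> 0x53
vd[1] sub(0x96,0x5d) -> 0x39
vd[2] mask-off/keep -> 0xbc
vd[3] mask-off/keep -> 0x7e
vd[4] sub(0xc2,0x9f) -> 0x23
vd[5] sub(0xc3,0xf9) -> 0xffffffffffffffca
vd[6] mask-off/keep -> 0x91
vd[7] mask-off/keep -> 0xa9
vd[8] sub(0x72,0x91) -> 0xffffffffffffffe1
vd[9] sub(0x8a,0x92) -> 0xfffffffffffffff8
vd[10] mask-off/keep -> 0x77
vd[11] sub(0x3b,0xbf) -> 0xffffffffffffff7c
vd[12] sub(0xd5,0xb5) -> 0x20
vd[13] sub(0x10,0x25) -> 0xffffffffffffffeb
vd[14] mask-off/keep -> 0xac
vd[15] mask-off/keep -> 0xa6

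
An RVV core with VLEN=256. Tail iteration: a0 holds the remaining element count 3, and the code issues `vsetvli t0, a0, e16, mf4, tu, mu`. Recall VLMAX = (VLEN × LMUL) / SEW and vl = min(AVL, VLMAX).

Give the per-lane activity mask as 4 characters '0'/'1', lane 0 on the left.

VLMAX = VLEN×LMUL/SEW = 256×1/4/16 = 4
vl ← min(3, 4) = 3
bits (lane 0 leftmost): 1110

predicate = 1110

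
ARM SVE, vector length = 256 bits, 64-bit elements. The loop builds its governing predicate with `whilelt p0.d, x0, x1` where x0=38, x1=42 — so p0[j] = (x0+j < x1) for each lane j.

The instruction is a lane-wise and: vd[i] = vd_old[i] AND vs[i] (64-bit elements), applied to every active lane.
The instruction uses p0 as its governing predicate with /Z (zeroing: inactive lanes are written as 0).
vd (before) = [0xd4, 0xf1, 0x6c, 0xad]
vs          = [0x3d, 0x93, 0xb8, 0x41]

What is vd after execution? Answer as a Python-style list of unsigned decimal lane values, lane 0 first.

register lanes = 256/64 = 4
p0[j] = (38+j < 42); true for j=0..3 → 4 lanes set
lane  0: and(0xd4,0x3d) ⇒ 0x14
lane  1: and(0xf1,0x93) ⇒ 0x91
lane  2: and(0x6c,0xb8) ⇒ 0x28
lane  3: and(0xad,0x41) ⇒ 0x01

vd = [20, 145, 40, 1]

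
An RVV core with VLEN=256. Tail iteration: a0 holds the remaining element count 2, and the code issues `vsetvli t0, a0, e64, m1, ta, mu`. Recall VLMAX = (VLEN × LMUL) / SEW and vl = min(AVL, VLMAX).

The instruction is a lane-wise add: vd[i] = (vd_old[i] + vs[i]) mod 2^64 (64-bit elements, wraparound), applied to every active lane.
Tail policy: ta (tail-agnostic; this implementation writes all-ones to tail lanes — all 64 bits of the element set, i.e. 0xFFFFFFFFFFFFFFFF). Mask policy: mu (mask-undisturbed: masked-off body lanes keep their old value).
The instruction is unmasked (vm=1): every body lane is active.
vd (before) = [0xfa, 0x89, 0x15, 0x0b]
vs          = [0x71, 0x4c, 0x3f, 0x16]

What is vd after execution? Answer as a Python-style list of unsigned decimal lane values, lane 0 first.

VLMAX = (256 × 1) / 64 = 4 lanes
vl ← min(2, 4) = 2
[0] add(0xfa,0x71) = 0x16b
[1] add(0x89,0x4c) = 0xd5
[2] tail/ones = 0xffffffffffffffff
[3] tail/ones = 0xffffffffffffffff

vd = [363, 213, 18446744073709551615, 18446744073709551615]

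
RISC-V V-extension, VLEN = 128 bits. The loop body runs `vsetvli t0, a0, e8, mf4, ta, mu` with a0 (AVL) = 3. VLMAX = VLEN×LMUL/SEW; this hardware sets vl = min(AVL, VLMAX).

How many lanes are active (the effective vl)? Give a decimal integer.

VLMAX = (128 × 1/4) / 8 = 4 lanes
vl ← min(3, 4) = 3

vl = 3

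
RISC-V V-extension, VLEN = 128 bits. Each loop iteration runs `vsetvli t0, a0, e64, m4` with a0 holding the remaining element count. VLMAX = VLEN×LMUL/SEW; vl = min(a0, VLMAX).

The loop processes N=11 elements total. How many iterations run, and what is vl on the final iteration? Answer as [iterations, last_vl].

[iterations, last_vl] = [2, 3]

VLMAX = VLEN×LMUL/SEW = 128×4/64 = 8
N=11: ⌈11/8⌉ = 2 iters; last vl = 11 − 1×8 = 3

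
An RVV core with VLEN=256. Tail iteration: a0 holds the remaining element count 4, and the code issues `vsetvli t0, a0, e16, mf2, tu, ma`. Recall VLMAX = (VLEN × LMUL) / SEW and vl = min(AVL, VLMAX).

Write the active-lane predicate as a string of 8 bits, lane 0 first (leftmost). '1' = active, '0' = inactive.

VLMAX = (256 × 1/2) / 16 = 8 lanes
AVL=4 ≤ VLMAX=8, so vl = 4
bits (lane 0 leftmost): 11110000

predicate = 11110000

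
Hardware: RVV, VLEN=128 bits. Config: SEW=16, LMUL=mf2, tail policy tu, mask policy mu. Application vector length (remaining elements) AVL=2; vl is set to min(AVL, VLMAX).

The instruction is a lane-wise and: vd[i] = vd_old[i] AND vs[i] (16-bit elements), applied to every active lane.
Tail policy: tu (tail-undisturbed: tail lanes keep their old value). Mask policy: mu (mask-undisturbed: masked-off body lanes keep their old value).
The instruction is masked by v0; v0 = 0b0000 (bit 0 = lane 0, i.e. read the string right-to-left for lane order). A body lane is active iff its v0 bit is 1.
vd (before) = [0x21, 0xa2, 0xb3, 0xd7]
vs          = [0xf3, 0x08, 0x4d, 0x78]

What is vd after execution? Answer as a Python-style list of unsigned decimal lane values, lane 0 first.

vd = [33, 162, 179, 215]

lanes per group: 128·1/2/16 = 4
vl = min(AVL, VLMAX) = min(2, 4) = 2
[0] mask-off/keep = 0x21
[1] mask-off/keep = 0xa2
[2] tail/keep = 0xb3
[3] tail/keep = 0xd7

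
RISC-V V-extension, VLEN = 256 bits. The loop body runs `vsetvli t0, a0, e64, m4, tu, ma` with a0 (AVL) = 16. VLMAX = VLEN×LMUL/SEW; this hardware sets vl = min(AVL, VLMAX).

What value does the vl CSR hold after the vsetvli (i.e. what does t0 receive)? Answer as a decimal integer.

vl = 16

VLMAX = VLEN×LMUL/SEW = 256×4/64 = 16
vl = min(AVL, VLMAX) = min(16, 16) = 16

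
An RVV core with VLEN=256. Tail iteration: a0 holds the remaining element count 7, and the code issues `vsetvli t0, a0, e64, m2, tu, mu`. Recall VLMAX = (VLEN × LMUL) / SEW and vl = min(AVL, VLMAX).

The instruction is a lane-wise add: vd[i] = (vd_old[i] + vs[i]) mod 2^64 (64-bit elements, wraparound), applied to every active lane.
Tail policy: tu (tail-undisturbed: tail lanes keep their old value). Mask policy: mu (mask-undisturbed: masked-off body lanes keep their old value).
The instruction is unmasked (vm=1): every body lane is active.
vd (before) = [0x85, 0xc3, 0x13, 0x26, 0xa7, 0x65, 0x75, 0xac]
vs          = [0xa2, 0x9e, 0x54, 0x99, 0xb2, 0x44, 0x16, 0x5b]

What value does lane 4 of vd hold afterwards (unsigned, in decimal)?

VLMAX = (256 × 2) / 64 = 8 lanes
vl ← min(7, 8) = 7
lane  0: add(0x85,0xa2) ⇒ 0x127
lane  1: add(0xc3,0x9e) ⇒ 0x161
lane  2: add(0x13,0x54) ⇒ 0x67
lane  3: add(0x26,0x99) ⇒ 0xbf
lane  4: add(0xa7,0xb2) ⇒ 0x159
lane  5: add(0x65,0x44) ⇒ 0xa9
lane  6: add(0x75,0x16) ⇒ 0x8b
lane  7: tail/keep ⇒ 0xac

vd[4] = 345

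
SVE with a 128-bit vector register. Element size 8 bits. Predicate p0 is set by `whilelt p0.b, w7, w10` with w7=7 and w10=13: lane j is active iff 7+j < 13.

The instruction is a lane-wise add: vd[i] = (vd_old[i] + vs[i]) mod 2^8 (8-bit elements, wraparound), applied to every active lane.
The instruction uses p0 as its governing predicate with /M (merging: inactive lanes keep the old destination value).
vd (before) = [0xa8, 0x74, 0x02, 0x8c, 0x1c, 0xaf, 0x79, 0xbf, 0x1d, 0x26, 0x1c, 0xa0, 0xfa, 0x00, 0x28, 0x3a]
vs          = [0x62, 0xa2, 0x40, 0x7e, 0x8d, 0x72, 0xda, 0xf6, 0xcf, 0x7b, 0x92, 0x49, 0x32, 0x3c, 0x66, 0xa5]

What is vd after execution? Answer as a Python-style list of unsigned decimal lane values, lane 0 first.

128-bit reg / 8-bit elem → 16 lanes
whilelt: lane j active iff 7+j < 13 → j < 6 → 6 active
[0] add(0xa8,0x62) = 0x0a
[1] add(0x74,0xa2) = 0x16
[2] add(0x02,0x40) = 0x42
[3] add(0x8c,0x7e) = 0x0a
[4] add(0x1c,0x8d) = 0xa9
[5] add(0xaf,0x72) = 0x21
[6] tail/keep = 0x79
[7] tail/keep = 0xbf
[8] tail/keep = 0x1d
[9] tail/keep = 0x26
[10] tail/keep = 0x1c
[11] tail/keep = 0xa0
[12] tail/keep = 0xfa
[13] tail/keep = 0x00
[14] tail/keep = 0x28
[15] tail/keep = 0x3a

vd = [10, 22, 66, 10, 169, 33, 121, 191, 29, 38, 28, 160, 250, 0, 40, 58]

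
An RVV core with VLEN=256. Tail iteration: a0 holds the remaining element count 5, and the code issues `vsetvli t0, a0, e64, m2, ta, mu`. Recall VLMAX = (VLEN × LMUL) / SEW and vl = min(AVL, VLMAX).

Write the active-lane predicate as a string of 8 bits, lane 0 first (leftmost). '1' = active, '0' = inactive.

VLMAX = VLEN×LMUL/SEW = 256×2/64 = 8
vl = min(AVL, VLMAX) = min(5, 8) = 5
bits (lane 0 leftmost): 11111000

predicate = 11111000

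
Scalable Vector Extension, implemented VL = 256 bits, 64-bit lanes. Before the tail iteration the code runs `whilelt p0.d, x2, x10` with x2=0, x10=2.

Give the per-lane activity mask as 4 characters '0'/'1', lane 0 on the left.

predicate = 1100

register lanes = 256/64 = 4
p0[j] = (0+j < 2); true for j=0..1 → 2 lanes set
bits (lane 0 leftmost): 1100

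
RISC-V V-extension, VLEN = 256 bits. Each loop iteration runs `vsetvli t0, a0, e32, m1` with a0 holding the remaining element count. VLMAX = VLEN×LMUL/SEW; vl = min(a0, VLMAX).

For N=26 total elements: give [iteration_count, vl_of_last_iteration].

lanes per group: 256·1/32 = 8
26 elements at 8/iter → 4 passes, remainder 2 on the last

[iterations, last_vl] = [4, 2]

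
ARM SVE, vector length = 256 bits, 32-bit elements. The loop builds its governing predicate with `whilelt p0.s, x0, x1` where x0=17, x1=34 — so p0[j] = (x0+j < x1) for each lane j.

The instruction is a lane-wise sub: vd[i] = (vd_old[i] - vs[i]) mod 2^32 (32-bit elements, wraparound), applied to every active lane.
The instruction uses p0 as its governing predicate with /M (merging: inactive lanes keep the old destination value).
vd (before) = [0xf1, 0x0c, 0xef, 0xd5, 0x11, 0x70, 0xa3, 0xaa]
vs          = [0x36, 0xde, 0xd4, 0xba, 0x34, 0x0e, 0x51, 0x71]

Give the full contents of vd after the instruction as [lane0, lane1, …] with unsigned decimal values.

vd = [187, 4294967086, 27, 27, 4294967261, 98, 82, 57]

256-bit reg / 32-bit elem → 8 lanes
whilelt: lane j active iff 17+j < 34 → j < 17 → 8 active
  i=0: sub(0xf1,0x36) → 187
  i=1: sub(0x0c,0xde) → 4294967086
  i=2: sub(0xef,0xd4) → 27
  i=3: sub(0xd5,0xba) → 27
  i=4: sub(0x11,0x34) → 4294967261
  i=5: sub(0x70,0x0e) → 98
  i=6: sub(0xa3,0x51) → 82
  i=7: sub(0xaa,0x71) → 57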